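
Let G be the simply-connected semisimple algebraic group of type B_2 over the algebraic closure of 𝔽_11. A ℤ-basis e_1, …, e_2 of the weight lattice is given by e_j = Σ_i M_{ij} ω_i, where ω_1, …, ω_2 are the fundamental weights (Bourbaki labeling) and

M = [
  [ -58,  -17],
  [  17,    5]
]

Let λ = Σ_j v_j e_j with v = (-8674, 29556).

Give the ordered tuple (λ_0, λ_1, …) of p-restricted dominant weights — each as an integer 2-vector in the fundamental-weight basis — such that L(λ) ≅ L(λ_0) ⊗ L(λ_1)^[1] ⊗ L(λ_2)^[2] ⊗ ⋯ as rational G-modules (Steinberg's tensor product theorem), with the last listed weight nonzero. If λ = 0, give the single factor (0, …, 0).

Compute c_i = Σ_j M_{ij} v_j with v = (-8674, 29556):
  c_1 = (-58)·(-8674) + (-17)·(29556) = 640
  c_2 = (17)·(-8674) + 5·29556 = 322
Writing each c_i in base p = 11:
  c_1 = 640 = 2·11^0 + 3·11^1 + 5·11^2
  c_2 = 322 = 3·11^0 + 7·11^1 + 2·11^2
p-restricted factor λ_0 = (2, 3)
p-restricted factor λ_1 = (3, 7)
p-restricted factor λ_2 = (5, 2)

((2, 3), (3, 7), (5, 2))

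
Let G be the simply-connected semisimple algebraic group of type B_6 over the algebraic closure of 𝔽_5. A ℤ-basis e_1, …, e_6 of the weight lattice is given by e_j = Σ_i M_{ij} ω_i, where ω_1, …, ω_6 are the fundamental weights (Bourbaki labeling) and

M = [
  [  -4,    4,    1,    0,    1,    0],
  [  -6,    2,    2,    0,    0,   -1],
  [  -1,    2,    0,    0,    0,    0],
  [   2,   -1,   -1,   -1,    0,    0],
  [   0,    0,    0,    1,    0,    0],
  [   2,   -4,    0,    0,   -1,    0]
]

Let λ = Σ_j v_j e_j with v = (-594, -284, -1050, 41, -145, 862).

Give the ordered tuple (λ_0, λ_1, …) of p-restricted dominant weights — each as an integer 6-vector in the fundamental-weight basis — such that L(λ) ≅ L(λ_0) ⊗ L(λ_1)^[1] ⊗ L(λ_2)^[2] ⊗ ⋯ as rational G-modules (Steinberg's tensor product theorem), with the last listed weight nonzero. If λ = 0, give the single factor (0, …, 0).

Compute c_i = Σ_j M_{ij} v_j with v = (-594, -284, -1050, 41, -145, 862):
  c_1 = -4*-594 + 4*-284 + 1*-1050 + 0*41 + 1*-145 + 0*862 = 45
  c_2 = -6*-594 + 2*-284 + 2*-1050 + 0*41 + 0*-145 + -1*862 = 34
  c_3 = -1*-594 + 2*-284 + 0*-1050 + 0*41 + 0*-145 + 0*862 = 26
  c_4 = 2*-594 + -1*-284 + -1*-1050 + -1*41 + 0*-145 + 0*862 = 105
  c_5 = 0*-594 + 0*-284 + 0*-1050 + 1*41 + 0*-145 + 0*862 = 41
  c_6 = 2*-594 + -4*-284 + 0*-1050 + 0*41 + -1*-145 + 0*862 = 93
p = 5; digits c_i = Σ_j d_{ij}·5^j, 0 ≤ d_{ij} < 5:
  c_1 = 45 = 0·5^0 + 4·5^1 + 1·5^2
  c_2 = 34 = 4·5^0 + 1·5^1 + 1·5^2
  c_3 = 26 = 1·5^0 + 0·5^1 + 1·5^2
  c_4 = 105 = 0·5^0 + 1·5^1 + 4·5^2
  c_5 = 41 = 1·5^0 + 3·5^1 + 1·5^2
  c_6 = 93 = 3·5^0 + 3·5^1 + 3·5^2
Factor λ_0 = (0, 4, 1, 0, 1, 3)
Factor λ_1 = (4, 1, 0, 1, 3, 3)
Factor λ_2 = (1, 1, 1, 4, 1, 3)

((0, 4, 1, 0, 1, 3), (4, 1, 0, 1, 3, 3), (1, 1, 1, 4, 1, 3))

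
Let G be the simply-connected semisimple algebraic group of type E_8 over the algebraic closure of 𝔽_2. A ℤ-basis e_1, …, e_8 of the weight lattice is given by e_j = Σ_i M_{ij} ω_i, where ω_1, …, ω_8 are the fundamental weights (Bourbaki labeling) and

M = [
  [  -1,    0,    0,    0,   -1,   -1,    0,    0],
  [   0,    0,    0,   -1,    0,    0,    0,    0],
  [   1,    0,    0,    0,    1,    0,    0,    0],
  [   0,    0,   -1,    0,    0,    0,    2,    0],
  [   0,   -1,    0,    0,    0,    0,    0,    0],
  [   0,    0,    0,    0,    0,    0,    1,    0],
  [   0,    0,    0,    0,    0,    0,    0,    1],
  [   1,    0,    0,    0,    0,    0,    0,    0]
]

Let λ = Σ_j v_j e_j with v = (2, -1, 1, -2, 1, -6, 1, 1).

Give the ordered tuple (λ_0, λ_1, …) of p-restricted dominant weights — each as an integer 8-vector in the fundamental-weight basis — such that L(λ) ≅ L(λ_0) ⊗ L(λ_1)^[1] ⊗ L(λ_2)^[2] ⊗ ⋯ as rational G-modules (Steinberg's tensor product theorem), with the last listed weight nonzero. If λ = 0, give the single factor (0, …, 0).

Converting to the ω-basis (c_i = row i of M dotted with v = (2, -1, 1, -2, 1, -6, 1, 1)):
  c_1 = (-1)·(2) + (0)·(-1) + 0·1 + (0)·(-2) + (-1)·(1) + (-1)·(-6) + 0·1 + 0·1 = 3
  c_2 = 0·2 + (0)·(-1) + 0·1 + (-1)·(-2) + 0·1 + (0)·(-6) + 0·1 + 0·1 = 2
  c_3 = 1·2 + (0)·(-1) + 0·1 + (0)·(-2) + 1·1 + (0)·(-6) + 0·1 + 0·1 = 3
  c_4 = 0·2 + (0)·(-1) + (-1)·(1) + (0)·(-2) + 0·1 + (0)·(-6) + 2·1 + 0·1 = 1
  c_5 = 0·2 + (-1)·(-1) + 0·1 + (0)·(-2) + 0·1 + (0)·(-6) + 0·1 + 0·1 = 1
  c_6 = 0·2 + (0)·(-1) + 0·1 + (0)·(-2) + 0·1 + (0)·(-6) + 1·1 + 0·1 = 1
  c_7 = 0·2 + (0)·(-1) + 0·1 + (0)·(-2) + 0·1 + (0)·(-6) + 0·1 + 1·1 = 1
  c_8 = 1·2 + (0)·(-1) + 0·1 + (0)·(-2) + 0·1 + (0)·(-6) + 0·1 + 0·1 = 2
Writing each c_i in base p = 2:
  c_1 = 3 = 1·2^0 + 1·2^1
  c_2 = 2 = 0·2^0 + 1·2^1
  c_3 = 3 = 1·2^0 + 1·2^1
  c_4 = 1 = 1·2^0
  c_5 = 1 = 1·2^0
  c_6 = 1 = 1·2^0
  c_7 = 1 = 1·2^0
  c_8 = 2 = 0·2^0 + 1·2^1
λ_0 = (1, 0, 1, 1, 1, 1, 1, 0)
λ_1 = (1, 1, 1, 0, 0, 0, 0, 1)

((1, 0, 1, 1, 1, 1, 1, 0), (1, 1, 1, 0, 0, 0, 0, 1))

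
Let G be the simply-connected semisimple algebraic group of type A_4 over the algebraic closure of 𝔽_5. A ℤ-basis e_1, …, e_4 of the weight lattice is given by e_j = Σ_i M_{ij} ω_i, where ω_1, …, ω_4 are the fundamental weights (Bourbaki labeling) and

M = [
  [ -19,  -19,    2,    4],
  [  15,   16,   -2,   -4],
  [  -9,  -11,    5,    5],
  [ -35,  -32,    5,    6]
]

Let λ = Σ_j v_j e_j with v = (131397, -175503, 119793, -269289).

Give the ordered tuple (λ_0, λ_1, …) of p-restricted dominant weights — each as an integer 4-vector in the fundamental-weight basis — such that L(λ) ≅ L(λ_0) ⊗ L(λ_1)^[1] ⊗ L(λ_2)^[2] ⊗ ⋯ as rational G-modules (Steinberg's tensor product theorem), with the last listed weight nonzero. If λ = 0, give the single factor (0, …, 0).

Converting to the ω-basis (c_i = row i of M dotted with v = (131397, -175503, 119793, -269289)):
  c_1 = (-19)·(131397) + (-19)·(-175503) + 2·119793 + (4)·(-269289) = 444
  c_2 = 15·131397 + (16)·(-175503) + (-2)·(119793) + (-4)·(-269289) = 477
  c_3 = (-9)·(131397) + (-11)·(-175503) + 5·119793 + (5)·(-269289) = 480
  c_4 = (-35)·(131397) + (-32)·(-175503) + 5·119793 + (6)·(-269289) = 432
p = 5; digits c_i = Σ_j d_{ij}·5^j, 0 ≤ d_{ij} < 5:
  c_1 = 444 = 4·5^0 + 3·5^1 + 2·5^2 + 3·5^3
  c_2 = 477 = 2·5^0 + 0·5^1 + 4·5^2 + 3·5^3
  c_3 = 480 = 0·5^0 + 1·5^1 + 4·5^2 + 3·5^3
  c_4 = 432 = 2·5^0 + 1·5^1 + 2·5^2 + 3·5^3
λ_0 = (4, 2, 0, 2)
λ_1 = (3, 0, 1, 1)
λ_2 = (2, 4, 4, 2)
λ_3 = (3, 3, 3, 3)

((4, 2, 0, 2), (3, 0, 1, 1), (2, 4, 4, 2), (3, 3, 3, 3))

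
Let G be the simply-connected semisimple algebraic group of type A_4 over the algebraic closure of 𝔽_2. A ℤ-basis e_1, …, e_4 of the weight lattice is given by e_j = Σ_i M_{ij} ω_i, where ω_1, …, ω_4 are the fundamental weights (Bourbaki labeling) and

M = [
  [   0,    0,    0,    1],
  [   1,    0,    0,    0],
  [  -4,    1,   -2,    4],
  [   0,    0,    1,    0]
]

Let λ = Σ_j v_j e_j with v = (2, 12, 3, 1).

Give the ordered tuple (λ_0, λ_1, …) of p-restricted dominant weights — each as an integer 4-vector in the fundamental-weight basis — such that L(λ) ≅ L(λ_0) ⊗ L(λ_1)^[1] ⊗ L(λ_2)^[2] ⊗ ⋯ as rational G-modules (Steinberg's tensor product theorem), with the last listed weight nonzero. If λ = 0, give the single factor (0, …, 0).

((1, 0, 0, 1), (0, 1, 1, 1))

Converting to the ω-basis (c_i = row i of M dotted with v = (2, 12, 3, 1)):
  c_1 = 0·2 + 0·12 + 0·3 + 1·1 = 1
  c_2 = 1·2 + 0·12 + 0·3 + 0·1 = 2
  c_3 = (-4)·(2) + 1·12 + (-2)·(3) + 4·1 = 2
  c_4 = 0·2 + 0·12 + 1·3 + 0·1 = 3
p = 2; digits c_i = Σ_j d_{ij}·2^j, 0 ≤ d_{ij} < 2:
  c_1 = 1 = 1·2^0
  c_2 = 2 = 0·2^0 + 1·2^1
  c_3 = 2 = 0·2^0 + 1·2^1
  c_4 = 3 = 1·2^0 + 1·2^1
Factor λ_0 = (1, 0, 0, 1)
Factor λ_1 = (0, 1, 1, 1)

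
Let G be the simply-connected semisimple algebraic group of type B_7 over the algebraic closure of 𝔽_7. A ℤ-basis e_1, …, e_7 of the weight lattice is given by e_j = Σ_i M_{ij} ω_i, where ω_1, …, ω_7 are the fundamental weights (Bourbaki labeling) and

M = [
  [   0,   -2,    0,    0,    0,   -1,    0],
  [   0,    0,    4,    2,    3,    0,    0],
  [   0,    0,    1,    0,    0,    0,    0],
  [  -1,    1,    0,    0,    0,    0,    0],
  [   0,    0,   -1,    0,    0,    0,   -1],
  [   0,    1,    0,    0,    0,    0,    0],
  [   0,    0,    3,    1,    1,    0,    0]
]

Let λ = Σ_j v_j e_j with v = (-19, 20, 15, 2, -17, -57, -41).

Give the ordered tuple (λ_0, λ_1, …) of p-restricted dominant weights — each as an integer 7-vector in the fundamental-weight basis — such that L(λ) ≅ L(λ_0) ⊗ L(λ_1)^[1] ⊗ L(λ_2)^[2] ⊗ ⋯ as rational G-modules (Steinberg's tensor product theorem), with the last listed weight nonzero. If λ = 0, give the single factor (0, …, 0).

Converting to the ω-basis (c_i = row i of M dotted with v = (-19, 20, 15, 2, -17, -57, -41)):
  c_1 = 0*-19 + -2*20 + 0*15 + 0*2 + 0*-17 + -1*-57 + 0*-41 = 17
  c_2 = 0*-19 + 0*20 + 4*15 + 2*2 + 3*-17 + 0*-57 + 0*-41 = 13
  c_3 = 0*-19 + 0*20 + 1*15 + 0*2 + 0*-17 + 0*-57 + 0*-41 = 15
  c_4 = -1*-19 + 1*20 + 0*15 + 0*2 + 0*-17 + 0*-57 + 0*-41 = 39
  c_5 = 0*-19 + 0*20 + -1*15 + 0*2 + 0*-17 + 0*-57 + -1*-41 = 26
  c_6 = 0*-19 + 1*20 + 0*15 + 0*2 + 0*-17 + 0*-57 + 0*-41 = 20
  c_7 = 0*-19 + 0*20 + 3*15 + 1*2 + 1*-17 + 0*-57 + 0*-41 = 30
Base-7 expansion of each c_i:
  c_1 = 17 = 3·7^0 + 2·7^1
  c_2 = 13 = 6·7^0 + 1·7^1
  c_3 = 15 = 1·7^0 + 2·7^1
  c_4 = 39 = 4·7^0 + 5·7^1
  c_5 = 26 = 5·7^0 + 3·7^1
  c_6 = 20 = 6·7^0 + 2·7^1
  c_7 = 30 = 2·7^0 + 4·7^1
λ_0 = (3, 6, 1, 4, 5, 6, 2)
λ_1 = (2, 1, 2, 5, 3, 2, 4)

((3, 6, 1, 4, 5, 6, 2), (2, 1, 2, 5, 3, 2, 4))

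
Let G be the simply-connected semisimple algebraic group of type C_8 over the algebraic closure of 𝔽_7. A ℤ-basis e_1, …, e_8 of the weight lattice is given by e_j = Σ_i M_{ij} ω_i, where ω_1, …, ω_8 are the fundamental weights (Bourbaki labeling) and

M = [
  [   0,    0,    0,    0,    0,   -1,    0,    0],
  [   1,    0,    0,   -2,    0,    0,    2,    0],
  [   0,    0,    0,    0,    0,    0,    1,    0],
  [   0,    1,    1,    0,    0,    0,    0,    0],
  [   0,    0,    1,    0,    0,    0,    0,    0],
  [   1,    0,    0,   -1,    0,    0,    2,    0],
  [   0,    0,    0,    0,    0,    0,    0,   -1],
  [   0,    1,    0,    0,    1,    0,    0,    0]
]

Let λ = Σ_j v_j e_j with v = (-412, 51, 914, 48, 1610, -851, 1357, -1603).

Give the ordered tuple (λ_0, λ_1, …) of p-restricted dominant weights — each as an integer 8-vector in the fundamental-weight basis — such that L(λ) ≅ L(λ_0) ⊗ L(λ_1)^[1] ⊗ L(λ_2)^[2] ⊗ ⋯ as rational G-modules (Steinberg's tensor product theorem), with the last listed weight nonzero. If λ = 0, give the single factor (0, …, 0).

((4, 1, 6, 6, 4, 0, 0, 2), (2, 0, 4, 4, 4, 0, 5, 6), (3, 3, 6, 5, 4, 4, 4, 5), (2, 6, 3, 2, 2, 6, 4, 4))

ω-coordinates c = M·v, v = (-412, 51, 914, 48, 1610, -851, 1357, -1603):
  c_1 = (0)·(-412) + 0·51 + 0·914 + 0·48 + 0·1610 + (-1)·(-851) + 0·1357 + (0)·(-1603) = 851
  c_2 = (1)·(-412) + 0·51 + 0·914 + (-2)·(48) + 0·1610 + (0)·(-851) + 2·1357 + (0)·(-1603) = 2206
  c_3 = (0)·(-412) + 0·51 + 0·914 + 0·48 + 0·1610 + (0)·(-851) + 1·1357 + (0)·(-1603) = 1357
  c_4 = (0)·(-412) + 1·51 + 1·914 + 0·48 + 0·1610 + (0)·(-851) + 0·1357 + (0)·(-1603) = 965
  c_5 = (0)·(-412) + 0·51 + 1·914 + 0·48 + 0·1610 + (0)·(-851) + 0·1357 + (0)·(-1603) = 914
  c_6 = (1)·(-412) + 0·51 + 0·914 + (-1)·(48) + 0·1610 + (0)·(-851) + 2·1357 + (0)·(-1603) = 2254
  c_7 = (0)·(-412) + 0·51 + 0·914 + 0·48 + 0·1610 + (0)·(-851) + 0·1357 + (-1)·(-1603) = 1603
  c_8 = (0)·(-412) + 1·51 + 0·914 + 0·48 + 1·1610 + (0)·(-851) + 0·1357 + (0)·(-1603) = 1661
Writing each c_i in base p = 7:
  c_1 = 851 = 4·7^0 + 2·7^1 + 3·7^2 + 2·7^3
  c_2 = 2206 = 1·7^0 + 0·7^1 + 3·7^2 + 6·7^3
  c_3 = 1357 = 6·7^0 + 4·7^1 + 6·7^2 + 3·7^3
  c_4 = 965 = 6·7^0 + 4·7^1 + 5·7^2 + 2·7^3
  c_5 = 914 = 4·7^0 + 4·7^1 + 4·7^2 + 2·7^3
  c_6 = 2254 = 0·7^0 + 0·7^1 + 4·7^2 + 6·7^3
  c_7 = 1603 = 0·7^0 + 5·7^1 + 4·7^2 + 4·7^3
  c_8 = 1661 = 2·7^0 + 6·7^1 + 5·7^2 + 4·7^3
Factor λ_0 = (4, 1, 6, 6, 4, 0, 0, 2)
Factor λ_1 = (2, 0, 4, 4, 4, 0, 5, 6)
Factor λ_2 = (3, 3, 6, 5, 4, 4, 4, 5)
Factor λ_3 = (2, 6, 3, 2, 2, 6, 4, 4)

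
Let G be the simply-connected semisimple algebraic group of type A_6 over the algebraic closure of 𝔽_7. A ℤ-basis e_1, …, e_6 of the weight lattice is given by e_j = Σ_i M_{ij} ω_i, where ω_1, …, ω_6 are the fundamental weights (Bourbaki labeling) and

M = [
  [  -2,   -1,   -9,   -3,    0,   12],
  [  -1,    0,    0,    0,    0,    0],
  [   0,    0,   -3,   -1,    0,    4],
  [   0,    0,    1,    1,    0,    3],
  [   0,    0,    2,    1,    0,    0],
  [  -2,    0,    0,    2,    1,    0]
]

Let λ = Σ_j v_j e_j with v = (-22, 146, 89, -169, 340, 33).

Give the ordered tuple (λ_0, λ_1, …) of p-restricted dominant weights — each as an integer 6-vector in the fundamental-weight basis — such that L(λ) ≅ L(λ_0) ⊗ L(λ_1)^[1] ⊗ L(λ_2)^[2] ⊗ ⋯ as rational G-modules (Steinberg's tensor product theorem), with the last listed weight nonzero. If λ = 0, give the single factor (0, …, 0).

In the fundamental-weight basis, λ has coordinates c = M·v (v = (-22, 146, 89, -169, 340, 33)):
  c_1 = (-2)·(-22) + (-1)·(146) + (-9)·(89) + (-3)·(-169) + (0)·(340) + (12)·(33) = 0
  c_2 = (-1)·(-22) + (0)·(146) + (0)·(89) + (0)·(-169) + (0)·(340) + (0)·(33) = 22
  c_3 = (0)·(-22) + (0)·(146) + (-3)·(89) + (-1)·(-169) + (0)·(340) + (4)·(33) = 34
  c_4 = (0)·(-22) + (0)·(146) + (1)·(89) + (1)·(-169) + (0)·(340) + (3)·(33) = 19
  c_5 = (0)·(-22) + (0)·(146) + (2)·(89) + (1)·(-169) + (0)·(340) + (0)·(33) = 9
  c_6 = (-2)·(-22) + (0)·(146) + (0)·(89) + (2)·(-169) + (1)·(340) + (0)·(33) = 46
p = 7; digits c_i = Σ_j d_{ij}·7^j, 0 ≤ d_{ij} < 7:
  c_1 = 0
  c_2 = 22 = 1·7^0 + 3·7^1
  c_3 = 34 = 6·7^0 + 4·7^1
  c_4 = 19 = 5·7^0 + 2·7^1
  c_5 = 9 = 2·7^0 + 1·7^1
  c_6 = 46 = 4·7^0 + 6·7^1
Factor λ_0 = (0, 1, 6, 5, 2, 4)
Factor λ_1 = (0, 3, 4, 2, 1, 6)

((0, 1, 6, 5, 2, 4), (0, 3, 4, 2, 1, 6))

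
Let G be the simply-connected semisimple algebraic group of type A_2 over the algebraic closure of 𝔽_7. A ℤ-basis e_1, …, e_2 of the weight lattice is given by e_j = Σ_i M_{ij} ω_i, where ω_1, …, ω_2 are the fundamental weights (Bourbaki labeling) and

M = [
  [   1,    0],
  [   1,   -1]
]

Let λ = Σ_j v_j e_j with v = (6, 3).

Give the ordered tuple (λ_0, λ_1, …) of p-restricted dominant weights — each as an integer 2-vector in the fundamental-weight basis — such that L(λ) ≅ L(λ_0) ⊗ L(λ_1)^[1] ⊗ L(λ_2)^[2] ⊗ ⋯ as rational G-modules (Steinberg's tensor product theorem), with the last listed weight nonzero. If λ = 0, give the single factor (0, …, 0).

((6, 3),)

Compute c_i = Σ_j M_{ij} v_j with v = (6, 3):
  c_1 = 1*6 + 0*3 = 6
  c_2 = 1*6 + -1*3 = 3
Expand coordinatewise in base 7:
  c_1 = 6 = 6·7^0
  c_2 = 3 = 3·7^0
Factor λ_0 = (6, 3)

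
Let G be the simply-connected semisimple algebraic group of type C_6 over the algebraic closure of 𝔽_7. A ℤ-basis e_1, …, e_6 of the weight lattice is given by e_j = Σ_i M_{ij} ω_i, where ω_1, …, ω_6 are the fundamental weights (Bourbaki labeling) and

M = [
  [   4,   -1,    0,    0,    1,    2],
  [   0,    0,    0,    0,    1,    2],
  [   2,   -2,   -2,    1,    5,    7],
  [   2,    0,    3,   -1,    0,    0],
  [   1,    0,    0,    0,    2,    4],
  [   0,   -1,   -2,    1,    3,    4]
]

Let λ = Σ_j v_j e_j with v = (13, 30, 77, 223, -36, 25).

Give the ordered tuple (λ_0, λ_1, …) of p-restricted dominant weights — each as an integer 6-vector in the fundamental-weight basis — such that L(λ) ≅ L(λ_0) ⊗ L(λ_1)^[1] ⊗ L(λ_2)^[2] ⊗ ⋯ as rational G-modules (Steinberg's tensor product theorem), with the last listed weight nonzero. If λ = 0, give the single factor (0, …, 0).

((1, 0, 2, 6, 6, 3), (5, 2, 4, 4, 5, 4))

Compute c_i = Σ_j M_{ij} v_j with v = (13, 30, 77, 223, -36, 25):
  c_1 = 4*13 + -1*30 + 0*77 + 0*223 + 1*-36 + 2*25 = 36
  c_2 = 0*13 + 0*30 + 0*77 + 0*223 + 1*-36 + 2*25 = 14
  c_3 = 2*13 + -2*30 + -2*77 + 1*223 + 5*-36 + 7*25 = 30
  c_4 = 2*13 + 0*30 + 3*77 + -1*223 + 0*-36 + 0*25 = 34
  c_5 = 1*13 + 0*30 + 0*77 + 0*223 + 2*-36 + 4*25 = 41
  c_6 = 0*13 + -1*30 + -2*77 + 1*223 + 3*-36 + 4*25 = 31
Base-7 expansion of each c_i:
  c_1 = 36 = 1·7^0 + 5·7^1
  c_2 = 14 = 0·7^0 + 2·7^1
  c_3 = 30 = 2·7^0 + 4·7^1
  c_4 = 34 = 6·7^0 + 4·7^1
  c_5 = 41 = 6·7^0 + 5·7^1
  c_6 = 31 = 3·7^0 + 4·7^1
p-restricted factor λ_0 = (1, 0, 2, 6, 6, 3)
p-restricted factor λ_1 = (5, 2, 4, 4, 5, 4)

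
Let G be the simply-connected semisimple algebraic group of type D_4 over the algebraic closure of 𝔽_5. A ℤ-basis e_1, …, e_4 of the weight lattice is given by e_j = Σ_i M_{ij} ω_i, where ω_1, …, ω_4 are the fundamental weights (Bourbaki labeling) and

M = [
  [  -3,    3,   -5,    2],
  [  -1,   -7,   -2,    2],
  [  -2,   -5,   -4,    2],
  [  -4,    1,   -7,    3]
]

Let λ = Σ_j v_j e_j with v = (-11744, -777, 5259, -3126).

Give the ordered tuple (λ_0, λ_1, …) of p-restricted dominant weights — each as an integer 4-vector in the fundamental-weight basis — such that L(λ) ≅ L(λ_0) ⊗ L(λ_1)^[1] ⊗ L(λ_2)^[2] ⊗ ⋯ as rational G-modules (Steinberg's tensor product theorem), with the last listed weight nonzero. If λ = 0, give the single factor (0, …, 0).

((4, 3, 0, 3), (0, 2, 2, 1), (4, 1, 3, 0), (2, 3, 0, 0))

Converting to the ω-basis (c_i = row i of M dotted with v = (-11744, -777, 5259, -3126)):
  c_1 = (-3)·(-11744) + (3)·(-777) + (-5)·(5259) + (2)·(-3126) = 354
  c_2 = (-1)·(-11744) + (-7)·(-777) + (-2)·(5259) + (2)·(-3126) = 413
  c_3 = (-2)·(-11744) + (-5)·(-777) + (-4)·(5259) + (2)·(-3126) = 85
  c_4 = (-4)·(-11744) + (1)·(-777) + (-7)·(5259) + (3)·(-3126) = 8
Writing each c_i in base p = 5:
  c_1 = 354 = 4·5^0 + 0·5^1 + 4·5^2 + 2·5^3
  c_2 = 413 = 3·5^0 + 2·5^1 + 1·5^2 + 3·5^3
  c_3 = 85 = 0·5^0 + 2·5^1 + 3·5^2
  c_4 = 8 = 3·5^0 + 1·5^1
λ_0 = (4, 3, 0, 3)
λ_1 = (0, 2, 2, 1)
λ_2 = (4, 1, 3, 0)
λ_3 = (2, 3, 0, 0)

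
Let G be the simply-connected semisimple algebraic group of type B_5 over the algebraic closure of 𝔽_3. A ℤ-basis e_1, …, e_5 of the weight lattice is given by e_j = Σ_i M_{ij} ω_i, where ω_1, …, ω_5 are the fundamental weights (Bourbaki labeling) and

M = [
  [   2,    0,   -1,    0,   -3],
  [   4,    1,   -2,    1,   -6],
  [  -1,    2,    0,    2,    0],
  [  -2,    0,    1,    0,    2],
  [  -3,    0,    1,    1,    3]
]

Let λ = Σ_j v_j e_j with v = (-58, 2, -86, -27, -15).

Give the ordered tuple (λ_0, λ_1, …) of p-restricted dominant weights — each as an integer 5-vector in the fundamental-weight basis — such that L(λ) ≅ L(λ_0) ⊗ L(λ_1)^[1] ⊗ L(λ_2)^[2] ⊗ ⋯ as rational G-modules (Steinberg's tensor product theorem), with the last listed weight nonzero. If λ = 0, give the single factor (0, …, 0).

Converting to the ω-basis (c_i = row i of M dotted with v = (-58, 2, -86, -27, -15)):
  c_1 = (2)·(-58) + 0·2 + (-1)·(-86) + (0)·(-27) + (-3)·(-15) = 15
  c_2 = (4)·(-58) + 1·2 + (-2)·(-86) + (1)·(-27) + (-6)·(-15) = 5
  c_3 = (-1)·(-58) + 2·2 + (0)·(-86) + (2)·(-27) + (0)·(-15) = 8
  c_4 = (-2)·(-58) + 0·2 + (1)·(-86) + (0)·(-27) + (2)·(-15) = 0
  c_5 = (-3)·(-58) + 0·2 + (1)·(-86) + (1)·(-27) + (3)·(-15) = 16
Writing each c_i in base p = 3:
  c_1 = 15 = 0·3^0 + 2·3^1 + 1·3^2
  c_2 = 5 = 2·3^0 + 1·3^1
  c_3 = 8 = 2·3^0 + 2·3^1
  c_4 = 0
  c_5 = 16 = 1·3^0 + 2·3^1 + 1·3^2
λ_0 = (0, 2, 2, 0, 1)
λ_1 = (2, 1, 2, 0, 2)
λ_2 = (1, 0, 0, 0, 1)

((0, 2, 2, 0, 1), (2, 1, 2, 0, 2), (1, 0, 0, 0, 1))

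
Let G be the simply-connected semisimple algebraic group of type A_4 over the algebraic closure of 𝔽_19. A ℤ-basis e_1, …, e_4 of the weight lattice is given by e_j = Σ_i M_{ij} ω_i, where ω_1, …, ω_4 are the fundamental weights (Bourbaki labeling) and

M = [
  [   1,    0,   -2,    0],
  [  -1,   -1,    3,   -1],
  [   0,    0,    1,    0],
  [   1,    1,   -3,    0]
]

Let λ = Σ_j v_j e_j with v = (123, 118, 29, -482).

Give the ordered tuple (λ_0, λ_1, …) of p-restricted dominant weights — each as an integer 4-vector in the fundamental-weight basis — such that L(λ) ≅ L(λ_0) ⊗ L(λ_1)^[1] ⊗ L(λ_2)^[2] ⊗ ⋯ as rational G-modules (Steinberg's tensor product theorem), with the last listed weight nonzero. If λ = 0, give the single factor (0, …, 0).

((8, 5, 10, 2), (3, 17, 1, 8))

In the fundamental-weight basis, λ has coordinates c = M·v (v = (123, 118, 29, -482)):
  c_1 = 1·123 + 0·118 + (-2)·(29) + (0)·(-482) = 65
  c_2 = (-1)·(123) + (-1)·(118) + 3·29 + (-1)·(-482) = 328
  c_3 = 0·123 + 0·118 + 1·29 + (0)·(-482) = 29
  c_4 = 1·123 + 1·118 + (-3)·(29) + (0)·(-482) = 154
Base-19 expansion of each c_i:
  c_1 = 65 = 8·19^0 + 3·19^1
  c_2 = 328 = 5·19^0 + 17·19^1
  c_3 = 29 = 10·19^0 + 1·19^1
  c_4 = 154 = 2·19^0 + 8·19^1
Factor λ_0 = (8, 5, 10, 2)
Factor λ_1 = (3, 17, 1, 8)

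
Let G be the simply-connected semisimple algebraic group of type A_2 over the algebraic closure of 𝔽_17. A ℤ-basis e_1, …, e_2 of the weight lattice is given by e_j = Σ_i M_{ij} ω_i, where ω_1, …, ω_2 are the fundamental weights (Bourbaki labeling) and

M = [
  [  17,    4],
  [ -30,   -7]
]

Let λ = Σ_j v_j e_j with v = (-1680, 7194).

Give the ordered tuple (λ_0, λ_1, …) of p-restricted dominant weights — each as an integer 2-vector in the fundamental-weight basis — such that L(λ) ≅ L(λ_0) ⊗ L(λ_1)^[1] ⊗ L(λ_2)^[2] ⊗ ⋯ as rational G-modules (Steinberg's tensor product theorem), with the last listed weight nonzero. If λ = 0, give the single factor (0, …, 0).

((12, 8), (12, 2))

In the fundamental-weight basis, λ has coordinates c = M·v (v = (-1680, 7194)):
  c_1 = 17*-1680 + 4*7194 = 216
  c_2 = -30*-1680 + -7*7194 = 42
Writing each c_i in base p = 17:
  c_1 = 216 = 12·17^0 + 12·17^1
  c_2 = 42 = 8·17^0 + 2·17^1
λ_0 = (12, 8)
λ_1 = (12, 2)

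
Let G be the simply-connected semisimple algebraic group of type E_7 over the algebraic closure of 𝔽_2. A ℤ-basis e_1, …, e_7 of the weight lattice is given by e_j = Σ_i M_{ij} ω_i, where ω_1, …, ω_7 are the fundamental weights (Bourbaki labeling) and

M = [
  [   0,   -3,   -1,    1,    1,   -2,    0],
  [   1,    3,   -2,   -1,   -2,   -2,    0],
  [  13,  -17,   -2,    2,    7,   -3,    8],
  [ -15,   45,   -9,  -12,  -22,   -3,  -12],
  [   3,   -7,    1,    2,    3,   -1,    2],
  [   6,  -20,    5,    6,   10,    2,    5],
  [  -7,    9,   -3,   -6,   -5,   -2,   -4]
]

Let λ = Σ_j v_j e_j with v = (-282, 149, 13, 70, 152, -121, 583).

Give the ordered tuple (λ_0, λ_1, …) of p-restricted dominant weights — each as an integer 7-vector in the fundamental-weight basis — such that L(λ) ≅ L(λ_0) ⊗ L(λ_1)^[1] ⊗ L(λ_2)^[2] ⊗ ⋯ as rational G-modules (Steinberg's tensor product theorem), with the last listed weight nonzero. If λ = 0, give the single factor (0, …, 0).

Converting to the ω-basis (c_i = row i of M dotted with v = (-282, 149, 13, 70, 152, -121, 583)):
  c_1 = (0)·(-282) + (-3)·(149) + (-1)·(13) + (1)·(70) + (1)·(152) + (-2)·(-121) + (0)·(583) = 4
  c_2 = (1)·(-282) + (3)·(149) + (-2)·(13) + (-1)·(70) + (-2)·(152) + (-2)·(-121) + (0)·(583) = 7
  c_3 = (13)·(-282) + (-17)·(149) + (-2)·(13) + (2)·(70) + (7)·(152) + (-3)·(-121) + (8)·(583) = 6
  c_4 = (-15)·(-282) + (45)·(149) + (-9)·(13) + (-12)·(70) + (-22)·(152) + (-3)·(-121) + (-12)·(583) = 1
  c_5 = (3)·(-282) + (-7)·(149) + (1)·(13) + (2)·(70) + (3)·(152) + (-1)·(-121) + (2)·(583) = 7
  c_6 = (6)·(-282) + (-20)·(149) + (5)·(13) + (6)·(70) + (10)·(152) + (2)·(-121) + (5)·(583) = 6
  c_7 = (-7)·(-282) + (9)·(149) + (-3)·(13) + (-6)·(70) + (-5)·(152) + (-2)·(-121) + (-4)·(583) = 6
Base-2 expansion of each c_i:
  c_1 = 4 = 0·2^0 + 0·2^1 + 1·2^2
  c_2 = 7 = 1·2^0 + 1·2^1 + 1·2^2
  c_3 = 6 = 0·2^0 + 1·2^1 + 1·2^2
  c_4 = 1 = 1·2^0
  c_5 = 7 = 1·2^0 + 1·2^1 + 1·2^2
  c_6 = 6 = 0·2^0 + 1·2^1 + 1·2^2
  c_7 = 6 = 0·2^0 + 1·2^1 + 1·2^2
Factor λ_0 = (0, 1, 0, 1, 1, 0, 0)
Factor λ_1 = (0, 1, 1, 0, 1, 1, 1)
Factor λ_2 = (1, 1, 1, 0, 1, 1, 1)

((0, 1, 0, 1, 1, 0, 0), (0, 1, 1, 0, 1, 1, 1), (1, 1, 1, 0, 1, 1, 1))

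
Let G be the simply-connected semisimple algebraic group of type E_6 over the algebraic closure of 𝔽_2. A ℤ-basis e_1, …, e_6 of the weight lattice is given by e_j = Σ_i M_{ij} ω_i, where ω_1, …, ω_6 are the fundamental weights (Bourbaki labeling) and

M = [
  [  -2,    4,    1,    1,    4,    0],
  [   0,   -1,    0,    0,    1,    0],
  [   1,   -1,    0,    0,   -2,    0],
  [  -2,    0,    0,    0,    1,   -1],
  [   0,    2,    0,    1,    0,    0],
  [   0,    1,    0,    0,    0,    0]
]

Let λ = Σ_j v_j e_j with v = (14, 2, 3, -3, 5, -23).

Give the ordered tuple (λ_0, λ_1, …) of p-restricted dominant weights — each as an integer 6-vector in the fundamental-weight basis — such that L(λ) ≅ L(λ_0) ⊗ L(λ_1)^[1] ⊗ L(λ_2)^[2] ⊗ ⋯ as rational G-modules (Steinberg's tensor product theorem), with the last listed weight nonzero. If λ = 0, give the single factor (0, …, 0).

ω-coordinates c = M·v, v = (14, 2, 3, -3, 5, -23):
  c_1 = -2*14 + 4*2 + 1*3 + 1*-3 + 4*5 + 0*-23 = 0
  c_2 = 0*14 + -1*2 + 0*3 + 0*-3 + 1*5 + 0*-23 = 3
  c_3 = 1*14 + -1*2 + 0*3 + 0*-3 + -2*5 + 0*-23 = 2
  c_4 = -2*14 + 0*2 + 0*3 + 0*-3 + 1*5 + -1*-23 = 0
  c_5 = 0*14 + 2*2 + 0*3 + 1*-3 + 0*5 + 0*-23 = 1
  c_6 = 0*14 + 1*2 + 0*3 + 0*-3 + 0*5 + 0*-23 = 2
p = 2; digits c_i = Σ_j d_{ij}·2^j, 0 ≤ d_{ij} < 2:
  c_1 = 0
  c_2 = 3 = 1·2^0 + 1·2^1
  c_3 = 2 = 0·2^0 + 1·2^1
  c_4 = 0
  c_5 = 1 = 1·2^0
  c_6 = 2 = 0·2^0 + 1·2^1
Factor λ_0 = (0, 1, 0, 0, 1, 0)
Factor λ_1 = (0, 1, 1, 0, 0, 1)

((0, 1, 0, 0, 1, 0), (0, 1, 1, 0, 0, 1))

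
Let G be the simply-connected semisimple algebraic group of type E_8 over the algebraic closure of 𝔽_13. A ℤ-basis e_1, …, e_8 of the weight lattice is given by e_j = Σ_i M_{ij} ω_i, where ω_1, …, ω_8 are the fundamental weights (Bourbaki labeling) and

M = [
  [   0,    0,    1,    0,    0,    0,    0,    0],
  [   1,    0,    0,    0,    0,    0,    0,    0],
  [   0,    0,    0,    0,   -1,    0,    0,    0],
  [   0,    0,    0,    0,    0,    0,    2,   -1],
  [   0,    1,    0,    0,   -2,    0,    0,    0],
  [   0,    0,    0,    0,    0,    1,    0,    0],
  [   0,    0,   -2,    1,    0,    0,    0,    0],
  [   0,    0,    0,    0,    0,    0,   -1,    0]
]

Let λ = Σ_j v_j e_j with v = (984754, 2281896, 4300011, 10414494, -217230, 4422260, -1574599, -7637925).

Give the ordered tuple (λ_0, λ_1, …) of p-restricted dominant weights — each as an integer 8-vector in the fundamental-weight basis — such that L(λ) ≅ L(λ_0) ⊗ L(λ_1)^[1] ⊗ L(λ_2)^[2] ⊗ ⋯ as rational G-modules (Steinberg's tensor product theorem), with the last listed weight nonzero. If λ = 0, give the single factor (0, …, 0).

ω-coordinates c = M·v, v = (984754, 2281896, 4300011, 10414494, -217230, 4422260, -1574599, -7637925):
  c_1 = (0)·(984754) + (0)·(2281896) + (1)·(4300011) + (0)·(10414494) + (0)·(-217230) + (0)·(4422260) + (0)·(-1574599) + (0)·(-7637925) = 4300011
  c_2 = (1)·(984754) + (0)·(2281896) + (0)·(4300011) + (0)·(10414494) + (0)·(-217230) + (0)·(4422260) + (0)·(-1574599) + (0)·(-7637925) = 984754
  c_3 = (0)·(984754) + (0)·(2281896) + (0)·(4300011) + (0)·(10414494) + (-1)·(-217230) + (0)·(4422260) + (0)·(-1574599) + (0)·(-7637925) = 217230
  c_4 = (0)·(984754) + (0)·(2281896) + (0)·(4300011) + (0)·(10414494) + (0)·(-217230) + (0)·(4422260) + (2)·(-1574599) + (-1)·(-7637925) = 4488727
  c_5 = (0)·(984754) + (1)·(2281896) + (0)·(4300011) + (0)·(10414494) + (-2)·(-217230) + (0)·(4422260) + (0)·(-1574599) + (0)·(-7637925) = 2716356
  c_6 = (0)·(984754) + (0)·(2281896) + (0)·(4300011) + (0)·(10414494) + (0)·(-217230) + (1)·(4422260) + (0)·(-1574599) + (0)·(-7637925) = 4422260
  c_7 = (0)·(984754) + (0)·(2281896) + (-2)·(4300011) + (1)·(10414494) + (0)·(-217230) + (0)·(4422260) + (0)·(-1574599) + (0)·(-7637925) = 1814472
  c_8 = (0)·(984754) + (0)·(2281896) + (0)·(4300011) + (0)·(10414494) + (0)·(-217230) + (0)·(4422260) + (-1)·(-1574599) + (0)·(-7637925) = 1574599
p = 13; digits c_i = Σ_j d_{ij}·13^j, 0 ≤ d_{ij} < 13:
  c_1 = 4300011 = 1·13^0 + 11·13^1 + 2·13^2 + 7·13^3 + 7·13^4 + 11·13^5
  c_2 = 984754 = 4·13^0 + 12·13^1 + 2·13^2 + 6·13^3 + 8·13^4 + 2·13^5
  c_3 = 217230 = 0·13^0 + 5·13^1 + 11·13^2 + 7·13^3 + 7·13^4
  c_4 = 4488727 = 9·13^0 + 6·13^1 + 1·13^2 + 2·13^3 + 1·13^4 + 12·13^5
  c_5 = 2716356 = 6·13^0 + 1·13^1 + 5·13^2 + 1·13^3 + 4·13^4 + 7·13^5
  c_6 = 4422260 = 11·13^0 + 2·13^1 + 11·13^2 + 10·13^3 + 11·13^4 + 11·13^5
  c_7 = 1814472 = 10·13^0 + 6·13^1 + 11·13^2 + 6·13^3 + 11·13^4 + 4·13^5
  c_8 = 1574599 = 0·13^0 + 2·13^1 + 9·13^2 + 1·13^3 + 3·13^4 + 4·13^5
Factor λ_0 = (1, 4, 0, 9, 6, 11, 10, 0)
Factor λ_1 = (11, 12, 5, 6, 1, 2, 6, 2)
Factor λ_2 = (2, 2, 11, 1, 5, 11, 11, 9)
Factor λ_3 = (7, 6, 7, 2, 1, 10, 6, 1)
Factor λ_4 = (7, 8, 7, 1, 4, 11, 11, 3)
Factor λ_5 = (11, 2, 0, 12, 7, 11, 4, 4)

((1, 4, 0, 9, 6, 11, 10, 0), (11, 12, 5, 6, 1, 2, 6, 2), (2, 2, 11, 1, 5, 11, 11, 9), (7, 6, 7, 2, 1, 10, 6, 1), (7, 8, 7, 1, 4, 11, 11, 3), (11, 2, 0, 12, 7, 11, 4, 4))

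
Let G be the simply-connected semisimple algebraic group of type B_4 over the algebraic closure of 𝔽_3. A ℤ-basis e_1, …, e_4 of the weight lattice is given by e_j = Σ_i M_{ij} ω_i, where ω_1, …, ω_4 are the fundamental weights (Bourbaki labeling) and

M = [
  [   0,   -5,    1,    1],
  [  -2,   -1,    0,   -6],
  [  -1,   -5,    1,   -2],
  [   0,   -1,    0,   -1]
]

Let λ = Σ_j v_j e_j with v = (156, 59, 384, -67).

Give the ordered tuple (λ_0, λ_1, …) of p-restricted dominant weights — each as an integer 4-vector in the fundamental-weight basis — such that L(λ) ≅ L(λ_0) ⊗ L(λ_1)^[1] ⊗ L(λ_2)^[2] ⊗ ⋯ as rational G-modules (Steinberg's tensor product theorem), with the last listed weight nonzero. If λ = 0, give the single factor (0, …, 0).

((1, 1, 1, 2), (1, 1, 1, 2), (2, 0, 1, 0), (0, 1, 2, 0))

In the fundamental-weight basis, λ has coordinates c = M·v (v = (156, 59, 384, -67)):
  c_1 = 0·156 + (-5)·(59) + 1·384 + (1)·(-67) = 22
  c_2 = (-2)·(156) + (-1)·(59) + 0·384 + (-6)·(-67) = 31
  c_3 = (-1)·(156) + (-5)·(59) + 1·384 + (-2)·(-67) = 67
  c_4 = 0·156 + (-1)·(59) + 0·384 + (-1)·(-67) = 8
Base-3 expansion of each c_i:
  c_1 = 22 = 1·3^0 + 1·3^1 + 2·3^2
  c_2 = 31 = 1·3^0 + 1·3^1 + 0·3^2 + 1·3^3
  c_3 = 67 = 1·3^0 + 1·3^1 + 1·3^2 + 2·3^3
  c_4 = 8 = 2·3^0 + 2·3^1
λ_0 = (1, 1, 1, 2)
λ_1 = (1, 1, 1, 2)
λ_2 = (2, 0, 1, 0)
λ_3 = (0, 1, 2, 0)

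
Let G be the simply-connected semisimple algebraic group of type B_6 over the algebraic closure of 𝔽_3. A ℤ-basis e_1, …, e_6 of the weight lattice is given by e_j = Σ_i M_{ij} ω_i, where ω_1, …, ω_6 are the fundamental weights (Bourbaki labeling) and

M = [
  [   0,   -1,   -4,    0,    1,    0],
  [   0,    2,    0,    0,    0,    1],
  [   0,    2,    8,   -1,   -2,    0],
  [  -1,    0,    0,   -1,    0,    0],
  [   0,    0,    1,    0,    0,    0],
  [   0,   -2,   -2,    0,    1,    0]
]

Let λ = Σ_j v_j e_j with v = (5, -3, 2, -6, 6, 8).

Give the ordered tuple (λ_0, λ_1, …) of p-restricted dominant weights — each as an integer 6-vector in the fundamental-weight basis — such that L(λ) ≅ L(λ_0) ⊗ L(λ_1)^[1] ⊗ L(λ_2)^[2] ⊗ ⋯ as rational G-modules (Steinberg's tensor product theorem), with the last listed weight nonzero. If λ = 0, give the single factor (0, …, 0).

In the fundamental-weight basis, λ has coordinates c = M·v (v = (5, -3, 2, -6, 6, 8)):
  c_1 = 0*5 + -1*-3 + -4*2 + 0*-6 + 1*6 + 0*8 = 1
  c_2 = 0*5 + 2*-3 + 0*2 + 0*-6 + 0*6 + 1*8 = 2
  c_3 = 0*5 + 2*-3 + 8*2 + -1*-6 + -2*6 + 0*8 = 4
  c_4 = -1*5 + 0*-3 + 0*2 + -1*-6 + 0*6 + 0*8 = 1
  c_5 = 0*5 + 0*-3 + 1*2 + 0*-6 + 0*6 + 0*8 = 2
  c_6 = 0*5 + -2*-3 + -2*2 + 0*-6 + 1*6 + 0*8 = 8
p = 3; digits c_i = Σ_j d_{ij}·3^j, 0 ≤ d_{ij} < 3:
  c_1 = 1 = 1·3^0
  c_2 = 2 = 2·3^0
  c_3 = 4 = 1·3^0 + 1·3^1
  c_4 = 1 = 1·3^0
  c_5 = 2 = 2·3^0
  c_6 = 8 = 2·3^0 + 2·3^1
λ_0 = (1, 2, 1, 1, 2, 2)
λ_1 = (0, 0, 1, 0, 0, 2)

((1, 2, 1, 1, 2, 2), (0, 0, 1, 0, 0, 2))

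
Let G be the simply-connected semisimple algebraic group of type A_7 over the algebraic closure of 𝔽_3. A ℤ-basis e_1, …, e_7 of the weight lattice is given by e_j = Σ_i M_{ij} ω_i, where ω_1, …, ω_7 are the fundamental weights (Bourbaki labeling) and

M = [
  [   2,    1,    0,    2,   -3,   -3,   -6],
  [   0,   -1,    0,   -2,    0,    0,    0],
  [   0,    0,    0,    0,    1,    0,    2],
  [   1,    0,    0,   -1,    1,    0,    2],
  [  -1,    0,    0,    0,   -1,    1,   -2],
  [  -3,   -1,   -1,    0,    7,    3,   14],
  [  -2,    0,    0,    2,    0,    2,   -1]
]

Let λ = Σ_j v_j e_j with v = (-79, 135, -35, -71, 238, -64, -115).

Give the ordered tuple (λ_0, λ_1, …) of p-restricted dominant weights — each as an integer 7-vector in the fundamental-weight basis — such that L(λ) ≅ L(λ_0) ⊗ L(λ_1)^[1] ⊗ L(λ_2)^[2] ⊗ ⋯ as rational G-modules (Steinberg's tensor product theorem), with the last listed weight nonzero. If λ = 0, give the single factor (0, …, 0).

((0, 1, 2, 0, 1, 1, 0), (1, 2, 2, 0, 2, 0, 1))

In the fundamental-weight basis, λ has coordinates c = M·v (v = (-79, 135, -35, -71, 238, -64, -115)):
  c_1 = 2*-79 + 1*135 + 0*-35 + 2*-71 + -3*238 + -3*-64 + -6*-115 = 3
  c_2 = 0*-79 + -1*135 + 0*-35 + -2*-71 + 0*238 + 0*-64 + 0*-115 = 7
  c_3 = 0*-79 + 0*135 + 0*-35 + 0*-71 + 1*238 + 0*-64 + 2*-115 = 8
  c_4 = 1*-79 + 0*135 + 0*-35 + -1*-71 + 1*238 + 0*-64 + 2*-115 = 0
  c_5 = -1*-79 + 0*135 + 0*-35 + 0*-71 + -1*238 + 1*-64 + -2*-115 = 7
  c_6 = -3*-79 + -1*135 + -1*-35 + 0*-71 + 7*238 + 3*-64 + 14*-115 = 1
  c_7 = -2*-79 + 0*135 + 0*-35 + 2*-71 + 0*238 + 2*-64 + -1*-115 = 3
Expand coordinatewise in base 3:
  c_1 = 3 = 0·3^0 + 1·3^1
  c_2 = 7 = 1·3^0 + 2·3^1
  c_3 = 8 = 2·3^0 + 2·3^1
  c_4 = 0
  c_5 = 7 = 1·3^0 + 2·3^1
  c_6 = 1 = 1·3^0
  c_7 = 3 = 0·3^0 + 1·3^1
Factor λ_0 = (0, 1, 2, 0, 1, 1, 0)
Factor λ_1 = (1, 2, 2, 0, 2, 0, 1)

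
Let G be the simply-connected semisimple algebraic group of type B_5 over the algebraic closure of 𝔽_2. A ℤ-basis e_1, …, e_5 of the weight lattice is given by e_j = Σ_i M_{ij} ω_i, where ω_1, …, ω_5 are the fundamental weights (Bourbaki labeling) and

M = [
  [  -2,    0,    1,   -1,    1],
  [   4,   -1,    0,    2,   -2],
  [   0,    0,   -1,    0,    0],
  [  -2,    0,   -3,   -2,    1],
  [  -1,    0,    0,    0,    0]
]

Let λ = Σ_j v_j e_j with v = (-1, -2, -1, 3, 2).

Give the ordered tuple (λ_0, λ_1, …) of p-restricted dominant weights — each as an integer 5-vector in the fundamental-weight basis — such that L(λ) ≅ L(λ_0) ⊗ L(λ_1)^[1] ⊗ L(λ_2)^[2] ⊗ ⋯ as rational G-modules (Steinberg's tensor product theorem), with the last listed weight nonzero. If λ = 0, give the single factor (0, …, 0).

((0, 0, 1, 1, 1),)

ω-coordinates c = M·v, v = (-1, -2, -1, 3, 2):
  c_1 = (-2)·(-1) + (0)·(-2) + (1)·(-1) + (-1)·(3) + 1·2 = 0
  c_2 = (4)·(-1) + (-1)·(-2) + (0)·(-1) + 2·3 + (-2)·(2) = 0
  c_3 = (0)·(-1) + (0)·(-2) + (-1)·(-1) + 0·3 + 0·2 = 1
  c_4 = (-2)·(-1) + (0)·(-2) + (-3)·(-1) + (-2)·(3) + 1·2 = 1
  c_5 = (-1)·(-1) + (0)·(-2) + (0)·(-1) + 0·3 + 0·2 = 1
Writing each c_i in base p = 2:
  c_1 = 0
  c_2 = 0
  c_3 = 1 = 1·2^0
  c_4 = 1 = 1·2^0
  c_5 = 1 = 1·2^0
Factor λ_0 = (0, 0, 1, 1, 1)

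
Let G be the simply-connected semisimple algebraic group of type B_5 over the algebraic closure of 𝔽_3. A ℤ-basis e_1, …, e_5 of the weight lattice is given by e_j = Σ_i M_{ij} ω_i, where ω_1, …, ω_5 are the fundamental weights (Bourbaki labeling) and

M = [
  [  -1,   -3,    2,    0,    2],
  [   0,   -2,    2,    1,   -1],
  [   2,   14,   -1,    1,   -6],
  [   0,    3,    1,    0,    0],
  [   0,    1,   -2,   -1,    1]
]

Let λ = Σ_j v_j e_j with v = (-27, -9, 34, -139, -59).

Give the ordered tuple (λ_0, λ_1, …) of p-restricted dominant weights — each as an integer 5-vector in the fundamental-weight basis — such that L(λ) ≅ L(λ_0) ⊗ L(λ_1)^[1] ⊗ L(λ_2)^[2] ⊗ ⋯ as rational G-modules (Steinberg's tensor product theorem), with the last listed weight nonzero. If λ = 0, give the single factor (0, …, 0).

((1, 0, 1, 1, 0), (1, 2, 0, 2, 1))

Converting to the ω-basis (c_i = row i of M dotted with v = (-27, -9, 34, -139, -59)):
  c_1 = -1*-27 + -3*-9 + 2*34 + 0*-139 + 2*-59 = 4
  c_2 = 0*-27 + -2*-9 + 2*34 + 1*-139 + -1*-59 = 6
  c_3 = 2*-27 + 14*-9 + -1*34 + 1*-139 + -6*-59 = 1
  c_4 = 0*-27 + 3*-9 + 1*34 + 0*-139 + 0*-59 = 7
  c_5 = 0*-27 + 1*-9 + -2*34 + -1*-139 + 1*-59 = 3
Writing each c_i in base p = 3:
  c_1 = 4 = 1·3^0 + 1·3^1
  c_2 = 6 = 0·3^0 + 2·3^1
  c_3 = 1 = 1·3^0
  c_4 = 7 = 1·3^0 + 2·3^1
  c_5 = 3 = 0·3^0 + 1·3^1
Factor λ_0 = (1, 0, 1, 1, 0)
Factor λ_1 = (1, 2, 0, 2, 1)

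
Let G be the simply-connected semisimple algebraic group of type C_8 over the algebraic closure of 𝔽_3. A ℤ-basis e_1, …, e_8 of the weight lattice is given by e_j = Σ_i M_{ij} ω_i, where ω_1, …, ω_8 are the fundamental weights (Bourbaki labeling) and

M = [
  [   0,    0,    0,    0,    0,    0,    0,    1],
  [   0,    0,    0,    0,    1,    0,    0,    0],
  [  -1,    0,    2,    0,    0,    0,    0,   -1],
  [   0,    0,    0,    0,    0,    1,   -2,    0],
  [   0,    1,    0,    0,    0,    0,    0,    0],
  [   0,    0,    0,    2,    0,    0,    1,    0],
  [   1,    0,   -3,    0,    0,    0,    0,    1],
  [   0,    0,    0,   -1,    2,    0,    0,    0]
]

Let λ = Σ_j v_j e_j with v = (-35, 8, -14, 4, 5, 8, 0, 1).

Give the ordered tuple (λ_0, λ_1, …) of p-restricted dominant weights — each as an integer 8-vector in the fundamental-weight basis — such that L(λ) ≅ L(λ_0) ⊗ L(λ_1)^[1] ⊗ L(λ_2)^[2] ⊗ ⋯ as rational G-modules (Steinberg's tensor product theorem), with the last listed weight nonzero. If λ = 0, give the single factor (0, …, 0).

((1, 2, 0, 2, 2, 2, 2, 0), (0, 1, 2, 2, 2, 2, 2, 2))

Converting to the ω-basis (c_i = row i of M dotted with v = (-35, 8, -14, 4, 5, 8, 0, 1)):
  c_1 = 0*-35 + 0*8 + 0*-14 + 0*4 + 0*5 + 0*8 + 0*0 + 1*1 = 1
  c_2 = 0*-35 + 0*8 + 0*-14 + 0*4 + 1*5 + 0*8 + 0*0 + 0*1 = 5
  c_3 = -1*-35 + 0*8 + 2*-14 + 0*4 + 0*5 + 0*8 + 0*0 + -1*1 = 6
  c_4 = 0*-35 + 0*8 + 0*-14 + 0*4 + 0*5 + 1*8 + -2*0 + 0*1 = 8
  c_5 = 0*-35 + 1*8 + 0*-14 + 0*4 + 0*5 + 0*8 + 0*0 + 0*1 = 8
  c_6 = 0*-35 + 0*8 + 0*-14 + 2*4 + 0*5 + 0*8 + 1*0 + 0*1 = 8
  c_7 = 1*-35 + 0*8 + -3*-14 + 0*4 + 0*5 + 0*8 + 0*0 + 1*1 = 8
  c_8 = 0*-35 + 0*8 + 0*-14 + -1*4 + 2*5 + 0*8 + 0*0 + 0*1 = 6
Base-3 expansion of each c_i:
  c_1 = 1 = 1·3^0
  c_2 = 5 = 2·3^0 + 1·3^1
  c_3 = 6 = 0·3^0 + 2·3^1
  c_4 = 8 = 2·3^0 + 2·3^1
  c_5 = 8 = 2·3^0 + 2·3^1
  c_6 = 8 = 2·3^0 + 2·3^1
  c_7 = 8 = 2·3^0 + 2·3^1
  c_8 = 6 = 0·3^0 + 2·3^1
p-restricted factor λ_0 = (1, 2, 0, 2, 2, 2, 2, 0)
p-restricted factor λ_1 = (0, 1, 2, 2, 2, 2, 2, 2)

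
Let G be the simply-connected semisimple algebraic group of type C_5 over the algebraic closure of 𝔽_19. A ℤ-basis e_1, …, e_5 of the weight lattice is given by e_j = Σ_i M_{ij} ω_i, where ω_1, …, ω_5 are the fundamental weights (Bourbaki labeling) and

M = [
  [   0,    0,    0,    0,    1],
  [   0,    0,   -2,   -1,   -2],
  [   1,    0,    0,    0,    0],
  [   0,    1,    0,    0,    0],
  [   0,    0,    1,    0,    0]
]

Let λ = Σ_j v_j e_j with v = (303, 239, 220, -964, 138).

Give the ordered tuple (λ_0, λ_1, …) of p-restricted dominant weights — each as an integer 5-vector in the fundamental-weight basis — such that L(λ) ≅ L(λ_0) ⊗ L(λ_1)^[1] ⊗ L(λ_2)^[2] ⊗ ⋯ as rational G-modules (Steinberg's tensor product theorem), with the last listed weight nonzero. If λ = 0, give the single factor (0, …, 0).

((5, 1, 18, 11, 11), (7, 13, 15, 12, 11))

ω-coordinates c = M·v, v = (303, 239, 220, -964, 138):
  c_1 = (0)·(303) + (0)·(239) + (0)·(220) + (0)·(-964) + (1)·(138) = 138
  c_2 = (0)·(303) + (0)·(239) + (-2)·(220) + (-1)·(-964) + (-2)·(138) = 248
  c_3 = (1)·(303) + (0)·(239) + (0)·(220) + (0)·(-964) + (0)·(138) = 303
  c_4 = (0)·(303) + (1)·(239) + (0)·(220) + (0)·(-964) + (0)·(138) = 239
  c_5 = (0)·(303) + (0)·(239) + (1)·(220) + (0)·(-964) + (0)·(138) = 220
Writing each c_i in base p = 19:
  c_1 = 138 = 5·19^0 + 7·19^1
  c_2 = 248 = 1·19^0 + 13·19^1
  c_3 = 303 = 18·19^0 + 15·19^1
  c_4 = 239 = 11·19^0 + 12·19^1
  c_5 = 220 = 11·19^0 + 11·19^1
Factor λ_0 = (5, 1, 18, 11, 11)
Factor λ_1 = (7, 13, 15, 12, 11)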